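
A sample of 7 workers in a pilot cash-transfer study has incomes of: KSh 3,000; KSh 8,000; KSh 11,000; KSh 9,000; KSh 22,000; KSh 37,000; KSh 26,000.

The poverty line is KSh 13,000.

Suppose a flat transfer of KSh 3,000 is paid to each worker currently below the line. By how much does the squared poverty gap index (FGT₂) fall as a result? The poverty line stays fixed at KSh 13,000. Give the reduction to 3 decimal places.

Before: below the line — KSh 3,000, KSh 8,000, KSh 9,000, KSh 11,000; squared poverty gap index (FGT₂) = 0.12257.
After the KSh 3,000 transfer: below the line — KSh 6,000, KSh 11,000, KSh 12,000; squared poverty gap index (FGT₂) = 0.04565.
Reduction = 0.12257 − 0.04565 = 0.077.

0.077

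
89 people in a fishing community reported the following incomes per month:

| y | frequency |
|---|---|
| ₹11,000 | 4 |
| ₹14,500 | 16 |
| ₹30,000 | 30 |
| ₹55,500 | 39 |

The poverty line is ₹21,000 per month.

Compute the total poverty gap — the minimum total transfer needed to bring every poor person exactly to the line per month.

Below z: 4×₹11,000, 16×₹14,500 (q = 20 of N = 89).
Individual gaps: 4×(21000−11000) = 40000; 16×(21000−14500) = 104000.
Aggregate gap = ₹144,000.

₹144,000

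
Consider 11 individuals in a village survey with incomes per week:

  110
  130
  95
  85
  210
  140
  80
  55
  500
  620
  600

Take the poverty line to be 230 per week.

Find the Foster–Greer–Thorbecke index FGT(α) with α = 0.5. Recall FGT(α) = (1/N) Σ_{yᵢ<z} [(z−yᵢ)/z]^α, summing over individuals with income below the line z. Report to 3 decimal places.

0.504

Below the line: 55, 80, 85, 95, 110, 130, 140, 210 (q = 8 of N = 11).
Normalized shortfalls: (230−55)/230 = 0.7609; (230−80)/230 = 0.6522; (230−85)/230 = 0.6304; (230−95)/230 = 0.5870; (230−110)/230 = 0.5217; (230−130)/230 = 0.4348; (230−140)/230 = 0.3913; (230−210)/230 = 0.0870.
Raised to α = 0.5: 0.87228; 0.80757; 0.79400; 0.76613; 0.72232; 0.65938; 0.62554; 0.29488.
Sum = 5.542104; FGT(0.5) = 5.542104 / 11 = 0.504.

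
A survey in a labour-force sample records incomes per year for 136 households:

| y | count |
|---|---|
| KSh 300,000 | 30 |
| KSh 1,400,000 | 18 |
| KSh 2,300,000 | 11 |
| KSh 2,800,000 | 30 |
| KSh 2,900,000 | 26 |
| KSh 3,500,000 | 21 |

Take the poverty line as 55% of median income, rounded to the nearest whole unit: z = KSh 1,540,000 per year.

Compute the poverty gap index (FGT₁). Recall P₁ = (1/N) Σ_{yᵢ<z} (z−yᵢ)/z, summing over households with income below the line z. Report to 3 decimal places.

0.190

Below the line: 30×KSh 300,000, 18×KSh 1,400,000 (q = 48 of N = 136).
Gap ratios (z−y)/z: (1540000−300000)/1540000 = 0.8052 (×30); (1540000−1400000)/1540000 = 0.0909 (×18).
Sum of shortfalls = 25.792208; P₁ averages over all N: 25.792208 / 136 = 0.190.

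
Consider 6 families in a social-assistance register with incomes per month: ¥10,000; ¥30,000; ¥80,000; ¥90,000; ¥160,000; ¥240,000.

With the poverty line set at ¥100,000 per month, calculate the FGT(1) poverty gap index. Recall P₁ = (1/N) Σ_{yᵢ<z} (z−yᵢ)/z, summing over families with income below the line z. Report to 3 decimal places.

Below z: ¥10,000, ¥30,000, ¥80,000, ¥90,000 (q = 4 of N = 6).
Shortfall ratios: (100000−10000)/100000 = 0.9000; (100000−30000)/100000 = 0.7000; (100000−80000)/100000 = 0.2000; (100000−90000)/100000 = 0.1000.
Sum of shortfalls = 1.900000; P₁ averages over all N: 1.900000 / 6 = 0.317.

0.317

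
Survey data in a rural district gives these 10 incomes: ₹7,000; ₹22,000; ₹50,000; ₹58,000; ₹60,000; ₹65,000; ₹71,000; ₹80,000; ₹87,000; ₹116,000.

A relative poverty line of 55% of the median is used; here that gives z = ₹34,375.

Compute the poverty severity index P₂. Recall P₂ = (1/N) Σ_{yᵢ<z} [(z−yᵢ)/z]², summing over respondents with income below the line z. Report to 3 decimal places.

0.076

Below the line: ₹7,000, ₹22,000 (q = 2 of N = 10).
Gap ratios (z−y)/z: (34375−7000)/34375 = 0.7964; (34375−22000)/34375 = 0.3600.
Squared: 0.6342; 0.1296.
Sum = 0.763795; P₂ = 0.763795 / 10 = 0.076.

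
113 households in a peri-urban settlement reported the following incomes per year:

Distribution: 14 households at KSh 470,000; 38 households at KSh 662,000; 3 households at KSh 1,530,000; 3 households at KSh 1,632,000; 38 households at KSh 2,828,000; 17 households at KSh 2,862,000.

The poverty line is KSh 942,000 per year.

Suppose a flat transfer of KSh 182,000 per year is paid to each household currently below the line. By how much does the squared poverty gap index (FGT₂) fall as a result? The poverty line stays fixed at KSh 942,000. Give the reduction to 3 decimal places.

0.045

Before: below the line — 14×KSh 470,000, 38×KSh 662,000; squared poverty gap index (FGT₂) = 0.06082.
After the KSh 182,000 transfer: below the line — 14×KSh 652,000, 38×KSh 844,000; squared poverty gap index (FGT₂) = 0.01538.
Reduction = 0.06082 − 0.01538 = 0.045.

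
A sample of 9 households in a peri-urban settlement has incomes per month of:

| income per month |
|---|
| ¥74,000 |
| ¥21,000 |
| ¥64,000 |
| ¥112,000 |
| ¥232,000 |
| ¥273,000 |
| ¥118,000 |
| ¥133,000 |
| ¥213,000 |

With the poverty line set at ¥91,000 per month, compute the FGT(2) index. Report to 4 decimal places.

Poor units: ¥21,000, ¥64,000, ¥74,000 (q = 3 of N = 9).
Normalized shortfalls: (91000−21000)/91000 = 0.7692; (91000−64000)/91000 = 0.2967; (91000−74000)/91000 = 0.1868.
Squared: 0.5917; 0.0880; 0.0349.
Sum = 0.714648; P₂ = 0.714648 / 9 = 0.0794.

0.0794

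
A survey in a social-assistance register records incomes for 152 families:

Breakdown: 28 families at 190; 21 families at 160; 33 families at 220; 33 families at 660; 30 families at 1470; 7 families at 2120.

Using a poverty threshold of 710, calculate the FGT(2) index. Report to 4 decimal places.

0.2862

Poor units: 21×160, 28×190, 33×220, 33×660 (q = 115 of N = 152).
Gap ratios (z−y)/z: (710−160)/710 = 0.7746 (×21); (710−190)/710 = 0.7324 (×28); (710−220)/710 = 0.6901 (×33); (710−660)/710 = 0.0704 (×33).
Squared: 0.6001 (×21); 0.5364 (×28); 0.4763 (×33); 0.0050 (×33).
Sum = 43.502281; P₂ = 43.502281 / 152 = 0.2862.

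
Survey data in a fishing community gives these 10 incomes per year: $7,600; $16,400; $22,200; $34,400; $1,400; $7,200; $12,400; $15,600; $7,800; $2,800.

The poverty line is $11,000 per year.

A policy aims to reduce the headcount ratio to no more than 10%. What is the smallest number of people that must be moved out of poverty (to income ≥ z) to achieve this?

5 of the 10 people are poor, so H = 5/10 = 0.500.
A headcount ratio of at most 10% allows at most ⌊0.10 × 10⌋ = 1 poor people.
So at least 5 − 1 = 4 must be lifted.

4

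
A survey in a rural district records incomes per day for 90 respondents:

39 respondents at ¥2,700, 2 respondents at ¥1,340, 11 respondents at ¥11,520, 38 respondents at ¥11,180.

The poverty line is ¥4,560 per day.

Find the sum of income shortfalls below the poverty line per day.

Below the line: 2×¥1,340, 39×¥2,700 (q = 41 of N = 90).
Individual gaps: 2×(4560−1340) = 6440; 39×(4560−2700) = 72540.
Aggregate gap = ¥78,980.

¥78,980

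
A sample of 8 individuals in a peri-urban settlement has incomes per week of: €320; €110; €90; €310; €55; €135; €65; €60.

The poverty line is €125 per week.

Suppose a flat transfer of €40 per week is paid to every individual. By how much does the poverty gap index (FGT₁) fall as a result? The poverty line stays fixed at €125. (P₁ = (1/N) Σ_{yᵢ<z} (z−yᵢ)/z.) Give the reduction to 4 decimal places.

0.1700

Before: below the line — €55, €60, €65, €90, €110; poverty gap index (FGT₁) = 0.245000.
After the €40 transfer: below the line — €95, €100, €105; poverty gap index (FGT₁) = 0.075000.
Reduction = 0.245000 − 0.075000 = 0.1700.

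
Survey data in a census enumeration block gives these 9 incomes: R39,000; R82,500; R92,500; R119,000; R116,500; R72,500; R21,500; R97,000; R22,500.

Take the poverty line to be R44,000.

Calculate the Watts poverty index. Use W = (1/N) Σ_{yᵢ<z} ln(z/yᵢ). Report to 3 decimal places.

0.167

Poor units: R21,500, R22,500, R39,000 (q = 3 of N = 9).
ln(z/y) terms: ln(44000/21500) = 0.7161; ln(44000/22500) = 0.6707; ln(44000/39000) = 0.1206.
W = 1.507439 / 9 = 0.167.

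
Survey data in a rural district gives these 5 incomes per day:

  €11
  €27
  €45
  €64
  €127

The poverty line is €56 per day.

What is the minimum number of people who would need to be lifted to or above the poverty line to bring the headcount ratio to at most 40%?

3 of the 5 people are poor, so H = 3/5 = 0.600.
A headcount ratio of at most 40% allows at most ⌊0.40 × 5⌋ = 2 poor people.
So at least 3 − 2 = 1 must be lifted.

1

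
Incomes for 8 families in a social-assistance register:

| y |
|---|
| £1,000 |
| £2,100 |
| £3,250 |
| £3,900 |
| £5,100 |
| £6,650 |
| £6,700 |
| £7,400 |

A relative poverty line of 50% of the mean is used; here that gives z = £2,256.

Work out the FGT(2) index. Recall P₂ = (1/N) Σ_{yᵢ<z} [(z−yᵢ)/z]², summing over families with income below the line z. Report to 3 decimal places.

0.039

Poor units: £1,000, £2,100 (q = 2 of N = 8).
Shortfall ratios: (2256−1000)/2256 = 0.5567; (2256−2100)/2256 = 0.0691.
Squared: 0.3100; 0.0048.
Sum = 0.314738; P₂ = 0.314738 / 8 = 0.039.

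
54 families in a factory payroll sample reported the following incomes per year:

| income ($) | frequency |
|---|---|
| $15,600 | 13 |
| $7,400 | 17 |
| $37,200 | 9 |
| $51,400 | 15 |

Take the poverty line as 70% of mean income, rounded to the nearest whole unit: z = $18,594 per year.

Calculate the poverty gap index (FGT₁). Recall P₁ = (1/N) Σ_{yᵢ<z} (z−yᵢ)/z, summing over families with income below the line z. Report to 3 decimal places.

Poor units: 17×$7,400, 13×$15,600 (q = 30 of N = 54).
Gap ratios (z−y)/z: (18594−7400)/18594 = 0.6020 (×17); (18594−15600)/18594 = 0.1610 (×13).
Σ = 12.327633. Dividing by the full population N = 54 gives P₁ = 0.228.

0.228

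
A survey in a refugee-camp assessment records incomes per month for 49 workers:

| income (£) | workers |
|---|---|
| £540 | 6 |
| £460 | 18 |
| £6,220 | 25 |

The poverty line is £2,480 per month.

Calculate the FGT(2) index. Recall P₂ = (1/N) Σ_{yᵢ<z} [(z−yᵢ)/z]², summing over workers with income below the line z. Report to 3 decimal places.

0.319

Incomes under z: 18×£460, 6×£540 (q = 24 of N = 49).
Normalized shortfalls: (2480−460)/2480 = 0.8145 (×18); (2480−540)/2480 = 0.7823 (×6).
Squared: 0.6634 (×18); 0.6119 (×6).
Sum = 15.613424; P₂ = 15.613424 / 49 = 0.319.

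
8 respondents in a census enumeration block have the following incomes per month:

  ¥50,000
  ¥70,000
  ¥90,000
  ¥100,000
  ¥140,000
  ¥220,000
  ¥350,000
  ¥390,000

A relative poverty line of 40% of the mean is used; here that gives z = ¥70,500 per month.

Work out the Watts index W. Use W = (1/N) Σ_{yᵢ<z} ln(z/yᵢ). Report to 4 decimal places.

0.0438

Poor units: ¥50,000, ¥70,000 (q = 2 of N = 8).
Log shortfalls: ln(70500/50000) = 0.3436; ln(70500/70000) = 0.0071.
W = 0.350707 / 8 = 0.0438.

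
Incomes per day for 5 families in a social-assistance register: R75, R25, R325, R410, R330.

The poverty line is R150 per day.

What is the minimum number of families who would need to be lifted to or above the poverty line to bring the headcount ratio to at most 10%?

2

2 of the 5 families are poor, so H = 2/5 = 0.400.
A headcount ratio of at most 10% allows at most ⌊0.10 × 5⌋ = 0 poor families.
So at least 2 − 0 = 2 must be lifted.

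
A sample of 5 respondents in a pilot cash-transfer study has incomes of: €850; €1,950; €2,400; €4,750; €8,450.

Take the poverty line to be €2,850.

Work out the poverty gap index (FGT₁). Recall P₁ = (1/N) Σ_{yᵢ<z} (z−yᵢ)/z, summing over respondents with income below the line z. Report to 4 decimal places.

0.2351

Below the line: €850, €1,950, €2,400 (q = 3 of N = 5).
Gap ratios (z−y)/z: (2850−850)/2850 = 0.7018; (2850−1950)/2850 = 0.3158; (2850−2400)/2850 = 0.1579.
Σ = 1.175439. Dividing by the full population N = 5 gives P₁ = 0.2351.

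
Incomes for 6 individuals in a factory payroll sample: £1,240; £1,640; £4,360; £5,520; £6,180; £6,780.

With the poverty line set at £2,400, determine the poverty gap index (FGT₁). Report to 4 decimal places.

Below z: £1,240, £1,640 (q = 2 of N = 6).
Gap ratios (z−y)/z: (2400−1240)/2400 = 0.4833; (2400−1640)/2400 = 0.3167.
Σ = 0.800000. Dividing by the full population N = 6 gives P₁ = 0.1333.

0.1333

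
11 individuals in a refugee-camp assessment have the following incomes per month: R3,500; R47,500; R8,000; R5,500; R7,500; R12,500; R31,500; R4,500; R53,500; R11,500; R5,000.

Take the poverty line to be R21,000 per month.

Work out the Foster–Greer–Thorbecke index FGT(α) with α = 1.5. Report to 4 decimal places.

Below the line: R3,500, R4,500, R5,000, R5,500, R7,500, R8,000, R11,500, R12,500 (q = 8 of N = 11).
Shortfall ratios: (21000−3500)/21000 = 0.8333; (21000−4500)/21000 = 0.7857; (21000−5000)/21000 = 0.7619; (21000−5500)/21000 = 0.7381; (21000−7500)/21000 = 0.6429; (21000−8000)/21000 = 0.6190; (21000−11500)/21000 = 0.4524; (21000−12500)/21000 = 0.4048.
Raised to α = 1.5: 0.76073; 0.69646; 0.66504; 0.63412; 0.51543; 0.48706; 0.30427; 0.25751.
Sum = 4.320626; FGT(1.5) = 4.320626 / 11 = 0.3928.

0.3928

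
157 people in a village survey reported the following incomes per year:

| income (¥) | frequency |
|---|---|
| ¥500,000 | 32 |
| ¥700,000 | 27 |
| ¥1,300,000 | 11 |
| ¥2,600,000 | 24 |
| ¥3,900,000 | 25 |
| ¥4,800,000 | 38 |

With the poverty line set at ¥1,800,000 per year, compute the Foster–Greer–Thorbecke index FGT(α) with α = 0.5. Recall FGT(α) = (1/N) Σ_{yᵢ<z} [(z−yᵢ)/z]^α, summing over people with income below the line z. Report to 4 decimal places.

0.3446

Poor units: 32×¥500,000, 27×¥700,000, 11×¥1,300,000 (q = 70 of N = 157).
Relative gaps: (1800000−500000)/1800000 = 0.7222 (×32); (1800000−700000)/1800000 = 0.6111 (×27); (1800000−1300000)/1800000 = 0.2778 (×11).
Raised to α = 0.5: 0.84984 (×32); 0.78174 (×27); 0.52705 (×11).
Sum = 54.099151; FGT(0.5) = 54.099151 / 157 = 0.3446.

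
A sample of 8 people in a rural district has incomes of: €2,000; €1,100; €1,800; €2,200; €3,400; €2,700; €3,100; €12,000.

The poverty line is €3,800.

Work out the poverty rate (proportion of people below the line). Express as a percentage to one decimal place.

87.5%

7 of the 8 people have income below €3,800.
H = 7/8 = 87.5%.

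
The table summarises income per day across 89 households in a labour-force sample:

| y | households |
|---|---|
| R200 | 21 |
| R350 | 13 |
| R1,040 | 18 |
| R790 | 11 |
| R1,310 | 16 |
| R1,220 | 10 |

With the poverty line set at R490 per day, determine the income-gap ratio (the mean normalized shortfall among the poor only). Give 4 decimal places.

Below z: 21×R200, 13×R350 (q = 34 of N = 89).
Relative gaps: 0.5918 (×21), 0.2857 (×13); sum = 16.142857.
I averages over the q = 34 poor units only: 16.142857 / 34 = 0.4748.

0.4748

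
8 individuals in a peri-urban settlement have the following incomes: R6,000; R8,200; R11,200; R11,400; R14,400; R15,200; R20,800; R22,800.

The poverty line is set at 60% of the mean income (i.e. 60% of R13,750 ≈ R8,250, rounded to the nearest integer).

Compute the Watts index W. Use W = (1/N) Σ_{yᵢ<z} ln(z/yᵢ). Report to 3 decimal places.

0.041

Below z: R6,000, R8,200 (q = 2 of N = 8).
Log gaps: ln(8250/6000) = 0.3185; ln(8250/8200) = 0.0061.
W = 0.324533 / 8 = 0.041.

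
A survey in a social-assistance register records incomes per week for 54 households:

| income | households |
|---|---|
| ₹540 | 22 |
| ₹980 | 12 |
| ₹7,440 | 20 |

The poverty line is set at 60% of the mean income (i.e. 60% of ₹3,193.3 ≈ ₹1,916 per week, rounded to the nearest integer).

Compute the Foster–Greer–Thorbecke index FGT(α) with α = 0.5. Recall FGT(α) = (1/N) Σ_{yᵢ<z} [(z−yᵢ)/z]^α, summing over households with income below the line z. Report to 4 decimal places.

0.5006

Poor units: 22×₹540, 12×₹980 (q = 34 of N = 54).
Normalized shortfalls: (1916−540)/1916 = 0.7182 (×22); (1916−980)/1916 = 0.4885 (×12).
Raised to α = 0.5: 0.84744 (×22); 0.69894 (×12).
Sum = 27.031073; FGT(0.5) = 27.031073 / 54 = 0.5006.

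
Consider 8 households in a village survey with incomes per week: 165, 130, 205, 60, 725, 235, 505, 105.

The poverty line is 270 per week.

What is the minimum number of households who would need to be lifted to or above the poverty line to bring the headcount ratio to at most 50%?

Currently q = 6 of N = 8 are below the line (H = 0.750).
A headcount ratio of at most 50% allows at most ⌊0.50 × 8⌋ = 4 poor households.
So at least 6 − 4 = 2 must be lifted.

2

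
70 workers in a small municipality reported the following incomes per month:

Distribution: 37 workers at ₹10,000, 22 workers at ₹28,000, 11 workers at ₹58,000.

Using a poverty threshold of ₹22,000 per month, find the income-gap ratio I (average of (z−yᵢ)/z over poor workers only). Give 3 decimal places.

0.545

Below the line: 37×₹10,000 (q = 37 of N = 70).
Relative gaps: 0.5455 (×37); sum = 20.181818.
The income-gap ratio divides by q (the poor only): 20.181818 / 37 = 0.545.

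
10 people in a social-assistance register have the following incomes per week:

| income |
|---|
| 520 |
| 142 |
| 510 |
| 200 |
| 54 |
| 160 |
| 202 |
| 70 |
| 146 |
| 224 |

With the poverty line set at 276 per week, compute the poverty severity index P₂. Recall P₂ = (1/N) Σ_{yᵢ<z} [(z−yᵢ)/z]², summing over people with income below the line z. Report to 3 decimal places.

Poor units: 54, 70, 142, 146, 160, 200, 202, 224 (q = 8 of N = 10).
Gap ratios (z−y)/z: (276−54)/276 = 0.8043; (276−70)/276 = 0.7464; (276−142)/276 = 0.4855; (276−146)/276 = 0.4710; (276−160)/276 = 0.4203; (276−200)/276 = 0.2754; (276−202)/276 = 0.2681; (276−224)/276 = 0.1884.
Squared: 0.6470; 0.5571; 0.2357; 0.2219; 0.1766; 0.0758; 0.0719; 0.0355.
Sum = 2.021477; P₂ = 2.021477 / 10 = 0.202.

0.202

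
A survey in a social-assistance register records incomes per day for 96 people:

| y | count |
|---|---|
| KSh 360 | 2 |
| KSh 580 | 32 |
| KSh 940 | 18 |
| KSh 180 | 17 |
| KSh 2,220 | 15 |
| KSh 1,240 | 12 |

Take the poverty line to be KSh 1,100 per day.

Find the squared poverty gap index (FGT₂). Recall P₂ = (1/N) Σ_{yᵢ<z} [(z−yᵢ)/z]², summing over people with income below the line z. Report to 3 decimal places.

0.212

Below z: 17×KSh 180, 2×KSh 360, 32×KSh 580, 18×KSh 940 (q = 69 of N = 96).
Shortfall ratios: (1100−180)/1100 = 0.8364 (×17); (1100−360)/1100 = 0.6727 (×2); (1100−580)/1100 = 0.4727 (×32); (1100−940)/1100 = 0.1455 (×18).
Squared: 0.6995 (×17); 0.4526 (×2); 0.2235 (×32); 0.0212 (×18).
Sum = 20.328595; P₂ = 20.328595 / 96 = 0.212.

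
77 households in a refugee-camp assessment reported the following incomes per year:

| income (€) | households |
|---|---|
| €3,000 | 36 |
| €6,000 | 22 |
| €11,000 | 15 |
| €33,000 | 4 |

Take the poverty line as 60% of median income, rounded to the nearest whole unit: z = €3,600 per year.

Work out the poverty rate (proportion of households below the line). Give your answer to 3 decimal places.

36 of the 77 households have income below €3,600.
H = 36/77 = 0.468.

0.468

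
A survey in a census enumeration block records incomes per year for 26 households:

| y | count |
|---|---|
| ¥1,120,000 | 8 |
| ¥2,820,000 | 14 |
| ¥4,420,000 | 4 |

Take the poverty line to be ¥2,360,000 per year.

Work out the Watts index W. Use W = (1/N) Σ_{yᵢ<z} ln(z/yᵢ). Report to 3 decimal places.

0.229

Incomes under z: 8×¥1,120,000 (q = 8 of N = 26).
Log shortfalls: ln(2360000/1120000) = 0.7453 (×8).
W = 5.962663 / 26 = 0.229.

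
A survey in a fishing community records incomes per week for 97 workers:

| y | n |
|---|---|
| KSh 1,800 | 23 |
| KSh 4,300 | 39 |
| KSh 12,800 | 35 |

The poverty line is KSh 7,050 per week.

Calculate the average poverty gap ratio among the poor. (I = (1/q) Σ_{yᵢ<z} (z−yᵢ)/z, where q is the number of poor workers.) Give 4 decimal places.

0.5216

Below z: 23×KSh 1,800, 39×KSh 4,300 (q = 62 of N = 97).
Shortfall ratios (z−y)/z: 0.7447 (×23), 0.3901 (×39); sum = 32.340426.
The income-gap ratio divides by q (the poor only): 32.340426 / 62 = 0.5216.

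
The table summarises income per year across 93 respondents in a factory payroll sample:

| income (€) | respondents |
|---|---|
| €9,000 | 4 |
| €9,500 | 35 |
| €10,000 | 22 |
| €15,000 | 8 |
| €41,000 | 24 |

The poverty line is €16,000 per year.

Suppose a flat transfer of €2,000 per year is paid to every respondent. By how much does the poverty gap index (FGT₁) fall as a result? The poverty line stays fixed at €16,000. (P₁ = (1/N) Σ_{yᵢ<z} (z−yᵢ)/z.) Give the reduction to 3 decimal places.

Before: below the line — 4×€9,000, 35×€9,500, 22×€10,000, 8×€15,000; poverty gap index (FGT₁) = 0.26579.
After the €2,000 transfer: below the line — 4×€11,000, 35×€11,500, 22×€12,000; poverty gap index (FGT₁) = 0.17843.
Reduction = 0.26579 − 0.17843 = 0.087.

0.087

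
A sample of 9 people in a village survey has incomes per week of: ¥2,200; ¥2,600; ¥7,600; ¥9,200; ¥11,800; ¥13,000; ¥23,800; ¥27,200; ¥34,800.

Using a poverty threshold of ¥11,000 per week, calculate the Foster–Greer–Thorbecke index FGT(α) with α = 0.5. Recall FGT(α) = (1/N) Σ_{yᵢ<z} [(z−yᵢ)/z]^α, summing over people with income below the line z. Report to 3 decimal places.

0.303

Incomes under z: ¥2,200, ¥2,600, ¥7,600, ¥9,200 (q = 4 of N = 9).
Normalized shortfalls: (11000−2200)/11000 = 0.8000; (11000−2600)/11000 = 0.7636; (11000−7600)/11000 = 0.3091; (11000−9200)/11000 = 0.1636.
Raised to α = 0.5: 0.89443; 0.87386; 0.55596; 0.40452.
Sum = 2.728769; FGT(0.5) = 2.728769 / 9 = 0.303.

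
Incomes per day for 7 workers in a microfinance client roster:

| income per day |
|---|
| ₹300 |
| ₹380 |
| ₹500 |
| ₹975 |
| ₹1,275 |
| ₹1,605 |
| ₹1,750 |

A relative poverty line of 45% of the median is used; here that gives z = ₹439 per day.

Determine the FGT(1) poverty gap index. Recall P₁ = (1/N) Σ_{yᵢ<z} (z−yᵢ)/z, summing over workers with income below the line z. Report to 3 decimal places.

Incomes under z: ₹300, ₹380 (q = 2 of N = 7).
Relative gaps: (439−300)/439 = 0.3166; (439−380)/439 = 0.1344.
Sum of shortfalls = 0.451025; P₁ averages over all N: 0.451025 / 7 = 0.064.

0.064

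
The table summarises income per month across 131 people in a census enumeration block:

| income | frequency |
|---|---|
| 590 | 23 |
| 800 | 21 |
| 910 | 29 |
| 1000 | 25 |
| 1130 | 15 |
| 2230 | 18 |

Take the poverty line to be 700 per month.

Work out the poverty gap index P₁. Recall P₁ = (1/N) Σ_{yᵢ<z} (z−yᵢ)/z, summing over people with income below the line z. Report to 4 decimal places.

0.0276

Below the line: 23×590 (q = 23 of N = 131).
Shortfall ratios: (700−590)/700 = 0.1571 (×23).
Sum of shortfalls = 3.614286; P₁ averages over all N: 3.614286 / 131 = 0.0276.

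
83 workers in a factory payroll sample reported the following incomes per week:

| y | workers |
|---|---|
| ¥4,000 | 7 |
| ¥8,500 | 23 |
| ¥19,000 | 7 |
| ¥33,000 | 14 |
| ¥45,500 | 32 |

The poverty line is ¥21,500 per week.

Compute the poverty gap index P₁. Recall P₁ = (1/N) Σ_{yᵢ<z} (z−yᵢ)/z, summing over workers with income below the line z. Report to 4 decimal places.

0.2460

Incomes under z: 7×¥4,000, 23×¥8,500, 7×¥19,000 (q = 37 of N = 83).
Normalized shortfalls: (21500−4000)/21500 = 0.8140 (×7); (21500−8500)/21500 = 0.6047 (×23); (21500−19000)/21500 = 0.1163 (×7).
Sum of shortfalls = 20.418605; P₁ averages over all N: 20.418605 / 83 = 0.2460.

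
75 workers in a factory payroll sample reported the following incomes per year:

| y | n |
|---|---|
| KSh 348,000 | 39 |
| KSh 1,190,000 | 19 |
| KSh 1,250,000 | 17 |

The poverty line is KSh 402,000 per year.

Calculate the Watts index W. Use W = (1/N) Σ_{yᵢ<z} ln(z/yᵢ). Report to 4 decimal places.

0.0750

Poor units: 39×KSh 348,000 (q = 39 of N = 75).
Log gaps: ln(402000/348000) = 0.1442 (×39).
W = 5.625735 / 75 = 0.0750.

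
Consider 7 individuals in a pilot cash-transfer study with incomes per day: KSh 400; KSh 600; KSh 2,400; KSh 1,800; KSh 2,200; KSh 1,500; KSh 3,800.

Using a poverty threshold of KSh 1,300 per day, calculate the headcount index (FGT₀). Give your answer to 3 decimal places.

2 of the 7 individuals have income below KSh 1,300.
H = 2/7 = 0.286.

0.286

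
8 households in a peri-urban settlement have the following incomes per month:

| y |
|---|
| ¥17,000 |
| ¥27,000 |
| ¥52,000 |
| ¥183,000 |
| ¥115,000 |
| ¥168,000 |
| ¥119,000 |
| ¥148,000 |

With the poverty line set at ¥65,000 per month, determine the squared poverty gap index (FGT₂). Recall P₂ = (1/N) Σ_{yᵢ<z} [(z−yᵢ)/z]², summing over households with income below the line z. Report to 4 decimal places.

0.1159

Below z: ¥17,000, ¥27,000, ¥52,000 (q = 3 of N = 8).
Normalized shortfalls: (65000−17000)/65000 = 0.7385; (65000−27000)/65000 = 0.5846; (65000−52000)/65000 = 0.2000.
Squared: 0.5453; 0.3418; 0.0400.
Sum = 0.927101; P₂ = 0.927101 / 8 = 0.1159.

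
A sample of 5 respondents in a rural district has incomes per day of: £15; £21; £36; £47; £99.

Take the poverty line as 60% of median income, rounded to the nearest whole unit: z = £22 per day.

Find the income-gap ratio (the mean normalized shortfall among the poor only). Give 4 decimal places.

0.1818

Incomes under z: £15, £21 (q = 2 of N = 5).
Shortfall ratios (z−y)/z: 0.3182, 0.0455; sum = 0.363636.
The income-gap ratio divides by q (the poor only): 0.363636 / 2 = 0.1818.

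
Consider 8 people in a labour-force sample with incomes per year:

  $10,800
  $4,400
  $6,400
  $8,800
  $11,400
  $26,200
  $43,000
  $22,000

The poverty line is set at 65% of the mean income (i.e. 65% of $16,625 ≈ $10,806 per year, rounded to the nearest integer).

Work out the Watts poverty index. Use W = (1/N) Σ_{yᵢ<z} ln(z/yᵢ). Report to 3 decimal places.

0.204

Poor units: $4,400, $6,400, $8,800, $10,800 (q = 4 of N = 8).
Log gaps: ln(10806/4400) = 0.8985; ln(10806/6400) = 0.5238; ln(10806/8800) = 0.2053; ln(10806/10800) = 0.0006.
W = 1.628206 / 8 = 0.204.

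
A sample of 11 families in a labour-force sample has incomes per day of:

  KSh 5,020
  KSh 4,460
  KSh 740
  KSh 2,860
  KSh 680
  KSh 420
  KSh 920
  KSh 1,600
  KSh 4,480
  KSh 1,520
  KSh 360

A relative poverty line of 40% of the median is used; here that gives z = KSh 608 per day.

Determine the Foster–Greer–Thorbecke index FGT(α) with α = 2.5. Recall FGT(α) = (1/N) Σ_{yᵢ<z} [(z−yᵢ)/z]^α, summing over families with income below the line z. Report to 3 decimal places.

Incomes under z: KSh 360, KSh 420 (q = 2 of N = 11).
Shortfall ratios: (608−360)/608 = 0.4079; (608−420)/608 = 0.3092.
Raised to α = 2.5: 0.10626; 0.05317.
Sum = 0.159426; FGT(2.5) = 0.159426 / 11 = 0.014.

0.014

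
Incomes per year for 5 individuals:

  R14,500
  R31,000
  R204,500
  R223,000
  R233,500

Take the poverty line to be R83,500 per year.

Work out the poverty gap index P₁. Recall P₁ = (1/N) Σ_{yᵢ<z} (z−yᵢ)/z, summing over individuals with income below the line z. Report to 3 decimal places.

Incomes under z: R14,500, R31,000 (q = 2 of N = 5).
Normalized shortfalls: (83500−14500)/83500 = 0.8263; (83500−31000)/83500 = 0.6287.
Σ = 1.455090. Dividing by the full population N = 5 gives P₁ = 0.291.

0.291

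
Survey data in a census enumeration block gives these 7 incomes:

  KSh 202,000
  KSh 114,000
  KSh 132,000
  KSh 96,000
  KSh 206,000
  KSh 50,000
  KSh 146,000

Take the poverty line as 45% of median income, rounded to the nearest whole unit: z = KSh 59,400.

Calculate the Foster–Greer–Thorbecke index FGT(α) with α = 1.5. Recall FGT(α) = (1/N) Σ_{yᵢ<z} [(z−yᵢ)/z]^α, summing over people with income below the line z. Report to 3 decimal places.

Below z: KSh 50,000 (q = 1 of N = 7).
Gap ratios (z−y)/z: (59400−50000)/59400 = 0.1582.
Raised to α = 1.5: 0.06295.
Sum = 0.062952; FGT(1.5) = 0.062952 / 7 = 0.009.

0.009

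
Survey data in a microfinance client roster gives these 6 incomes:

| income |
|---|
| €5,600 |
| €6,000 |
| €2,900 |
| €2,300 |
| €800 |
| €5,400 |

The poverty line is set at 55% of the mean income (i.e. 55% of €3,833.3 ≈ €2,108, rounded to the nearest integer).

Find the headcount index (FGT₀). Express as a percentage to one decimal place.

1 of the 6 households have income below €2,108.
H = 1/6 = 16.7%.

16.7%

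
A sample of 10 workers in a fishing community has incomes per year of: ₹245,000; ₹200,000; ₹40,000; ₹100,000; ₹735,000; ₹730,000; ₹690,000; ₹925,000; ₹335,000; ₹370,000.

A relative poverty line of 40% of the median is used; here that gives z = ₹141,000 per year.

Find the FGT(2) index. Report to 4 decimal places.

0.0598

Poor units: ₹40,000, ₹100,000 (q = 2 of N = 10).
Relative gaps: (141000−40000)/141000 = 0.7163; (141000−100000)/141000 = 0.2908.
Squared: 0.5131; 0.0846.
Sum = 0.597656; P₂ = 0.597656 / 10 = 0.0598.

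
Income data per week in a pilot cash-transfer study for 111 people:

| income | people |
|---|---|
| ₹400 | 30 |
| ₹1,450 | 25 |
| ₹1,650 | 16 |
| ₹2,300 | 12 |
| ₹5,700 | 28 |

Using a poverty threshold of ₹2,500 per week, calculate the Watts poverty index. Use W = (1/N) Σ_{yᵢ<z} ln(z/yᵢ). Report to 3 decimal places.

0.687

Below z: 30×₹400, 25×₹1,450, 16×₹1,650, 12×₹2,300 (q = 83 of N = 111).
Log shortfalls: ln(2500/400) = 1.8326 (×30); ln(2500/1450) = 0.5447 (×25); ln(2500/1650) = 0.4155 (×16); ln(2500/2300) = 0.0834 (×12).
W = 76.244450 / 111 = 0.687.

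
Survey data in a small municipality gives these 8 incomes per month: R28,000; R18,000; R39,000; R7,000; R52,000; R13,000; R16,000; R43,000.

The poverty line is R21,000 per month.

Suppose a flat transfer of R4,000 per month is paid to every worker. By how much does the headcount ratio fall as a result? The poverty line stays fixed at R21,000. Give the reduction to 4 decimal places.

0.1250

Before: below the line — R7,000, R13,000, R16,000, R18,000; headcount ratio = 0.500000.
After the R4,000 transfer: below the line — R11,000, R17,000, R20,000; headcount ratio = 0.375000.
Reduction = 0.500000 − 0.375000 = 0.1250.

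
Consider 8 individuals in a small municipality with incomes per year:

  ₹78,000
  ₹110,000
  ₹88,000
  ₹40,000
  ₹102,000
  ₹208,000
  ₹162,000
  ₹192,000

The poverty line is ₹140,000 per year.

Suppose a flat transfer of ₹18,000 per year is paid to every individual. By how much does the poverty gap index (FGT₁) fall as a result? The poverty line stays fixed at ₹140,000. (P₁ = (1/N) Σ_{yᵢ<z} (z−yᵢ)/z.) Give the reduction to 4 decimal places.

0.0804

Before: below the line — ₹40,000, ₹78,000, ₹88,000, ₹102,000, ₹110,000; poverty gap index (FGT₁) = 0.251786.
After the ₹18,000 transfer: below the line — ₹58,000, ₹96,000, ₹106,000, ₹120,000, ₹128,000; poverty gap index (FGT₁) = 0.171429.
Reduction = 0.251786 − 0.171429 = 0.0804.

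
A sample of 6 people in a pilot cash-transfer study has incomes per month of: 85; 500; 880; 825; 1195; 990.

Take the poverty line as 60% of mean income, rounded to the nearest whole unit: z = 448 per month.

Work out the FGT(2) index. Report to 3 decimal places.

0.109

Below z: 85 (q = 1 of N = 6).
Relative gaps: (448−85)/448 = 0.8103.
Squared: 0.6565.
Sum = 0.656534; P₂ = 0.656534 / 6 = 0.109.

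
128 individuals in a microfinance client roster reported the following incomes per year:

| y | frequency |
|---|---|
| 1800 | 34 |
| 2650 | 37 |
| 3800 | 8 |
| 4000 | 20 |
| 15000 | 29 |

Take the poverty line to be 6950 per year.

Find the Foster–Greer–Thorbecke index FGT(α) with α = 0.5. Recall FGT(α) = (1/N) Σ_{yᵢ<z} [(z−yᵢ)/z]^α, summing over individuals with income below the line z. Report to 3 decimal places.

Incomes under z: 34×1800, 37×2650, 8×3800, 20×4000 (q = 99 of N = 128).
Gap ratios (z−y)/z: (6950−1800)/6950 = 0.7410 (×34); (6950−2650)/6950 = 0.6187 (×37); (6950−3800)/6950 = 0.4532 (×8); (6950−4000)/6950 = 0.4245 (×20).
Raised to α = 0.5: 0.86082 (×34); 0.78658 (×37); 0.67323 (×8); 0.65151 (×20).
Sum = 76.787150; FGT(0.5) = 76.787150 / 128 = 0.600.

0.600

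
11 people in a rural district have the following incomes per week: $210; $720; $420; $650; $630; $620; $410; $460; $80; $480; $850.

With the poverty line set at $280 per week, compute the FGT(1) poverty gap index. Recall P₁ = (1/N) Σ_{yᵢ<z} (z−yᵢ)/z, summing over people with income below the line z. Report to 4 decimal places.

0.0877

Below z: $80, $210 (q = 2 of N = 11).
Relative gaps: (280−80)/280 = 0.7143; (280−210)/280 = 0.2500.
Sum of shortfalls = 0.964286; P₁ averages over all N: 0.964286 / 11 = 0.0877.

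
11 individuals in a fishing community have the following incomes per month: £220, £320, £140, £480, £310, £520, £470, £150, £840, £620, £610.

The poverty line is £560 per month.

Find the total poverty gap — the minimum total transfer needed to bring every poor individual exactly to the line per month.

£1,870

Poor units: £140, £150, £220, £310, £320, £470, £480, £520 (q = 8 of N = 11).
Individual gaps: 560−140 = 420; 560−150 = 410; 560−220 = 340; 560−310 = 250; 560−320 = 240; 560−470 = 90; 560−480 = 80; 560−520 = 40.
Aggregate gap = £1,870.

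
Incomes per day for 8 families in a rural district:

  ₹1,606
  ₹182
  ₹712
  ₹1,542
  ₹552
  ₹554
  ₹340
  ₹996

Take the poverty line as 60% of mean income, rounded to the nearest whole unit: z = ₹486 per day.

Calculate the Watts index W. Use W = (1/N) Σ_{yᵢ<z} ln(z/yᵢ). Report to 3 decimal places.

Below z: ₹182, ₹340 (q = 2 of N = 8).
Log shortfalls: ln(486/182) = 0.9822; ln(486/340) = 0.3573.
W = 1.339465 / 8 = 0.167.

0.167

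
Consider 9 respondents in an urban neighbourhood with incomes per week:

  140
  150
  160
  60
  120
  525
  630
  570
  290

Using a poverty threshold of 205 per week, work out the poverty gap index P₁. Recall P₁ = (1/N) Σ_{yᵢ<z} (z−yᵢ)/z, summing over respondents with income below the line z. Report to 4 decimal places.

Below z: 60, 120, 140, 150, 160 (q = 5 of N = 9).
Normalized shortfalls: (205−60)/205 = 0.7073; (205−120)/205 = 0.4146; (205−140)/205 = 0.3171; (205−150)/205 = 0.2683; (205−160)/205 = 0.2195.
Sum of shortfalls = 1.926829; P₁ averages over all N: 1.926829 / 9 = 0.2141.

0.2141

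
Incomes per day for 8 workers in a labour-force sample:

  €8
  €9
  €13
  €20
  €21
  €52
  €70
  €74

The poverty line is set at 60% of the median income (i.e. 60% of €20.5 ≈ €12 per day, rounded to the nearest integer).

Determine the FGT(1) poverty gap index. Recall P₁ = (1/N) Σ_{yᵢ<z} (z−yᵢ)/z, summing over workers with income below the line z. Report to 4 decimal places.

Incomes under z: €8, €9 (q = 2 of N = 8).
Shortfall ratios: (12−8)/12 = 0.3333; (12−9)/12 = 0.2500.
Σ = 0.583333. Dividing by the full population N = 8 gives P₁ = 0.0729.

0.0729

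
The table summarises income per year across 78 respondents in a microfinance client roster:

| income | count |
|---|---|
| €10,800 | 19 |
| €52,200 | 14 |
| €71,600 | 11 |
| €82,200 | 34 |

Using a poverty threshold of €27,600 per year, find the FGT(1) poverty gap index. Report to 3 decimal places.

0.148

Below z: 19×€10,800 (q = 19 of N = 78).
Shortfall ratios: (27600−10800)/27600 = 0.6087 (×19).
Sum of shortfalls = 11.565217; P₁ averages over all N: 11.565217 / 78 = 0.148.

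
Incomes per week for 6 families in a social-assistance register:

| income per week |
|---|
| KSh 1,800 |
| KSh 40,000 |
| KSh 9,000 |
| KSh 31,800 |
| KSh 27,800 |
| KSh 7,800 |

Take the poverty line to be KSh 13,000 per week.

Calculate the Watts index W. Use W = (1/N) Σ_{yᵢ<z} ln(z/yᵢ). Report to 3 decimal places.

Below z: KSh 1,800, KSh 7,800, KSh 9,000 (q = 3 of N = 6).
Log gaps: ln(13000/1800) = 1.9772; ln(13000/7800) = 0.5108; ln(13000/9000) = 0.3677.
W = 2.855713 / 6 = 0.476.

0.476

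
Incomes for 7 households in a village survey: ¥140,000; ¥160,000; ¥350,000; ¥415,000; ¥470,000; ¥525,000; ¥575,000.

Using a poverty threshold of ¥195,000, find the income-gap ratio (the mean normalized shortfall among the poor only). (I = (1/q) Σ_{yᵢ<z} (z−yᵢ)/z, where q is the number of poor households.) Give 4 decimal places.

Incomes under z: ¥140,000, ¥160,000 (q = 2 of N = 7).
Relative gaps: 0.2821, 0.1795; sum = 0.461538.
I averages over the q = 2 poor units only: 0.461538 / 2 = 0.2308.

0.2308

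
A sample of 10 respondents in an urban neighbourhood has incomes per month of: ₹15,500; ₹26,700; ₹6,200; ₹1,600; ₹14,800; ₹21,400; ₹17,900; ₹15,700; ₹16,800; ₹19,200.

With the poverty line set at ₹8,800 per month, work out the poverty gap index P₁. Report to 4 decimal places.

0.1114

Below z: ₹1,600, ₹6,200 (q = 2 of N = 10).
Gap ratios (z−y)/z: (8800−1600)/8800 = 0.8182; (8800−6200)/8800 = 0.2955.
Sum of shortfalls = 1.113636; P₁ averages over all N: 1.113636 / 10 = 0.1114.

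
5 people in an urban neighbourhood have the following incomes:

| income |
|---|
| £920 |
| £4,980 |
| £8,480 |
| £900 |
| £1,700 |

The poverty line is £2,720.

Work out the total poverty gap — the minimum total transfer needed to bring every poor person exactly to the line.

£4,640

Incomes under z: £900, £920, £1,700 (q = 3 of N = 5).
Individual gaps: 2720−900 = 1820; 2720−920 = 1800; 2720−1700 = 1020.
Aggregate gap = £4,640.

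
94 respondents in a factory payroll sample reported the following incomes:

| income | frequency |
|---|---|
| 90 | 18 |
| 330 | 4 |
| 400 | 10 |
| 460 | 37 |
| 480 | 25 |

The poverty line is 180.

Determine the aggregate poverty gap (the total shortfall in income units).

Incomes under z: 18×90 (q = 18 of N = 94).
Individual gaps: 18×(180−90) = 1620.
Aggregate gap = 1620.

1620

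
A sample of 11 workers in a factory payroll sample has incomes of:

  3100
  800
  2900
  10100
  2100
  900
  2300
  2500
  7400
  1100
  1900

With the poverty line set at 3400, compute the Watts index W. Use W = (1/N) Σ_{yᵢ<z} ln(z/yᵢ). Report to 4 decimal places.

0.5380

Below the line: 800, 900, 1100, 1900, 2100, 2300, 2500, 2900, 3100 (q = 9 of N = 11).
ln(z/y) terms: ln(3400/800) = 1.4469; ln(3400/900) = 1.3291; ln(3400/1100) = 1.1285; ln(3400/1900) = 0.5819; ln(3400/2100) = 0.4818; ln(3400/2300) = 0.3909; ln(3400/2500) = 0.3075; ln(3400/2900) = 0.1591; ln(3400/3100) = 0.0924.
W = 5.918069 / 11 = 0.5380.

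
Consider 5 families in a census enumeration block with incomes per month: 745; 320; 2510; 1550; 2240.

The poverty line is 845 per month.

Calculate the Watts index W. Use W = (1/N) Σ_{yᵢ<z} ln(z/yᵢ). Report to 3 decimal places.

Incomes under z: 320, 745 (q = 2 of N = 5).
ln(z/y) terms: ln(845/320) = 0.9710; ln(845/745) = 0.1260.
W = 1.096968 / 5 = 0.219.

0.219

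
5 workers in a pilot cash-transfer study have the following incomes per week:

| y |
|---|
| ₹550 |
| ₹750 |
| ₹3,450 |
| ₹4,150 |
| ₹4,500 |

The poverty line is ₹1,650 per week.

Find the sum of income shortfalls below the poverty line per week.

₹2,000

Incomes under z: ₹550, ₹750 (q = 2 of N = 5).
Individual gaps: 1650−550 = 1100; 1650−750 = 900.
Aggregate gap = ₹2,000.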